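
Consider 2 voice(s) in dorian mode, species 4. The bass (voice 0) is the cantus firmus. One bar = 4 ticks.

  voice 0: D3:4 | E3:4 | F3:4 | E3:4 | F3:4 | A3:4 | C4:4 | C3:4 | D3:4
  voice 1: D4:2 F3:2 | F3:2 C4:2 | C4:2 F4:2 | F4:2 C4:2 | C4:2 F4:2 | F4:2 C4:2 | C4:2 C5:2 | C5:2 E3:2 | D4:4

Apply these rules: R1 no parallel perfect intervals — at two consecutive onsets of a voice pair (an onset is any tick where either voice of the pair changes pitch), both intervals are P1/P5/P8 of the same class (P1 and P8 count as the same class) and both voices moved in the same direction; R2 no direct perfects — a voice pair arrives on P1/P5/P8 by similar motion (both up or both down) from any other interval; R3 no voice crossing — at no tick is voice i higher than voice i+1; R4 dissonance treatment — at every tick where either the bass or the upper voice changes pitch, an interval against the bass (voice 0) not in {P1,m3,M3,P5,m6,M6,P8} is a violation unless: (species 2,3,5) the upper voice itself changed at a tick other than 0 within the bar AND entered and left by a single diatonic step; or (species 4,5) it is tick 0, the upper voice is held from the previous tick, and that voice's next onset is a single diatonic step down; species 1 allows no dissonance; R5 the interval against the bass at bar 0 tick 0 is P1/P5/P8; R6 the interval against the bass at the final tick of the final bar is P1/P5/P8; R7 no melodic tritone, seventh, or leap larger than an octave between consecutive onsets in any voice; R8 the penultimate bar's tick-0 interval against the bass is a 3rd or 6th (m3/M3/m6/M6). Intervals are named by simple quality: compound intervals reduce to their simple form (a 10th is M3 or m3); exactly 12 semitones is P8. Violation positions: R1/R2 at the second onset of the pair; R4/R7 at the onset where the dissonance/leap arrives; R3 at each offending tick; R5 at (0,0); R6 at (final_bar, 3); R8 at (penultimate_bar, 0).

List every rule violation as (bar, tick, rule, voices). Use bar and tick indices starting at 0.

bar 0: v0=D3 v1=D4 downbeat P8
bar 1: v0=E3 v1=F3 downbeat m2
bar 2: v0=F3 v1=C4 downbeat P5
bar 3: v0=E3 v1=F4 downbeat m2
bar 4: v0=F3 v1=C4 downbeat P5
bar 5: v0=A3 v1=F4 downbeat m6
bar 6: v0=C4 v1=C4 downbeat P1
bar 7: v0=C3 v1=C5 downbeat P1
bar 8: v0=D3 v1=D4 downbeat P8
  -> R4 @ bar 1 tick 0 v(0, 1): E3/F3 m2 untreated
  -> R4 @ bar 3 tick 0 v(0, 1): E3/F4 m2 untreated
  -> R8 @ bar 7 tick 0 v(0, 1): penult P1 not 3rd/6th
  -> R7 @ bar 7 tick 2 v(1,): C5->E3 leap 20st
  -> R2 @ bar 8 tick 0 v(0, 1): C3/E3 M3 -> D3/D4 P8 similar
  -> R7 @ bar 8 tick 0 v(1,): E3->D4 leap 10st

(1, 0, R4, (0, 1))
(3, 0, R4, (0, 1))
(7, 0, R8, (0, 1))
(7, 2, R7, (1,))
(8, 0, R2, (0, 1))
(8, 0, R7, (1,))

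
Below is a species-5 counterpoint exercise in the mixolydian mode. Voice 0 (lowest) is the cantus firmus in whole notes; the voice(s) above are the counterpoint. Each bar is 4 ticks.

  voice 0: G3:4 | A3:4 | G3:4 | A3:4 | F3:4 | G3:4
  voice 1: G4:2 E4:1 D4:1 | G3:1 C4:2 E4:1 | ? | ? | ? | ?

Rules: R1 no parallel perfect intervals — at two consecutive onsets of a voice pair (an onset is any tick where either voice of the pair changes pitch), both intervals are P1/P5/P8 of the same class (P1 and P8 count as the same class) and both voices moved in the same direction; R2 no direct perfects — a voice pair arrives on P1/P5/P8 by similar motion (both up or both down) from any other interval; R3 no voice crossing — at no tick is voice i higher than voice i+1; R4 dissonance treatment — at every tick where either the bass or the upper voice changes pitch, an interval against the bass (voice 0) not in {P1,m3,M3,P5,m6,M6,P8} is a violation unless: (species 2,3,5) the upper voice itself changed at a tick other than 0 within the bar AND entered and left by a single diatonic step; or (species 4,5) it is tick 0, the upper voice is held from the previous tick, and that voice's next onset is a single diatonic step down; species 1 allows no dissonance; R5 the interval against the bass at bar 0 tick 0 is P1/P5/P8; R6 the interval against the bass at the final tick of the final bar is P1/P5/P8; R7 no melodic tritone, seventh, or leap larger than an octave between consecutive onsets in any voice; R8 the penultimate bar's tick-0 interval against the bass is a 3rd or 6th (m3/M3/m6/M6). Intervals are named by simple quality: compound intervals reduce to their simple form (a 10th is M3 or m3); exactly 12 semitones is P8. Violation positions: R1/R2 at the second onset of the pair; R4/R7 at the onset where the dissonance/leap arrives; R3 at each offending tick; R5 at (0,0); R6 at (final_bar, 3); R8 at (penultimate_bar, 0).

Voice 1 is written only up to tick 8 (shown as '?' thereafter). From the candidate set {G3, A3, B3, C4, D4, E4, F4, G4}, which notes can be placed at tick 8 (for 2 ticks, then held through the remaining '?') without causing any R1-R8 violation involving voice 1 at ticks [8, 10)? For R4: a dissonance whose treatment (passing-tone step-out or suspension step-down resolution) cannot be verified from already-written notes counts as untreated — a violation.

{B3, E4, G4}

G3: violates R2
A3: violates R4
B3: legal
C4: violates R4
D4: violates R1
E4: legal
F4: violates R4
G4: legal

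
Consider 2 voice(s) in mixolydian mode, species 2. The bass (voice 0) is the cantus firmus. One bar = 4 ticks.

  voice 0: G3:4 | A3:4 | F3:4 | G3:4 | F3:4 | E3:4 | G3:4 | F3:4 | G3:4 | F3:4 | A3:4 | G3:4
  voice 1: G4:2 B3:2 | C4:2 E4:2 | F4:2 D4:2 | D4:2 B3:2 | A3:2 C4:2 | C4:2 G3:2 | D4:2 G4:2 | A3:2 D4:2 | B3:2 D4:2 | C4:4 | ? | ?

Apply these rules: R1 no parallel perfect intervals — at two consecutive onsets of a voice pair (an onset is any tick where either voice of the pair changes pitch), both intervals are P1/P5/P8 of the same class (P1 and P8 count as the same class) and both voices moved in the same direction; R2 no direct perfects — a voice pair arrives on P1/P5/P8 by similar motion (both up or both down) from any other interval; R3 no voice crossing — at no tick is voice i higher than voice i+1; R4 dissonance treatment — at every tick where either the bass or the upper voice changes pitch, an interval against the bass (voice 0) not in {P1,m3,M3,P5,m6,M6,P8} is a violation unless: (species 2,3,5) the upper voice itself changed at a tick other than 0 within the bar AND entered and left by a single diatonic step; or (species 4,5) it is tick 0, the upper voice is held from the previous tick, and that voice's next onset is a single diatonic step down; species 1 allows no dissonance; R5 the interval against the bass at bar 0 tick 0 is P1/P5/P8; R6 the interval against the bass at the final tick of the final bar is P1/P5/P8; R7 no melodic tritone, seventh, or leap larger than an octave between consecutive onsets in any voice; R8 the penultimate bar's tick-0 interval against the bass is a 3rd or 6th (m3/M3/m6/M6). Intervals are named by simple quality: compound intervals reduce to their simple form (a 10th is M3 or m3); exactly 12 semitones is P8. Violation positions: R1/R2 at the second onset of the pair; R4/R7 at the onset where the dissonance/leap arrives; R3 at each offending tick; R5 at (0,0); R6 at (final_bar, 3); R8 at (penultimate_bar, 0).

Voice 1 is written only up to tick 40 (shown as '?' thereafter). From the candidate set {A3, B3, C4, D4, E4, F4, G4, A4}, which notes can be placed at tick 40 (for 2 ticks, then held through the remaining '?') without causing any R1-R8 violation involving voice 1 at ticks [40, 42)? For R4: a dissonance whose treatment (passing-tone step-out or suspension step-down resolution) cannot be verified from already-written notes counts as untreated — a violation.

{C4, F4}

A3: violates R8
B3: violates R4,R8
C4: legal
D4: violates R4,R8
E4: violates R1,R8
F4: legal
G4: violates R4,R8
A4: violates R2,R8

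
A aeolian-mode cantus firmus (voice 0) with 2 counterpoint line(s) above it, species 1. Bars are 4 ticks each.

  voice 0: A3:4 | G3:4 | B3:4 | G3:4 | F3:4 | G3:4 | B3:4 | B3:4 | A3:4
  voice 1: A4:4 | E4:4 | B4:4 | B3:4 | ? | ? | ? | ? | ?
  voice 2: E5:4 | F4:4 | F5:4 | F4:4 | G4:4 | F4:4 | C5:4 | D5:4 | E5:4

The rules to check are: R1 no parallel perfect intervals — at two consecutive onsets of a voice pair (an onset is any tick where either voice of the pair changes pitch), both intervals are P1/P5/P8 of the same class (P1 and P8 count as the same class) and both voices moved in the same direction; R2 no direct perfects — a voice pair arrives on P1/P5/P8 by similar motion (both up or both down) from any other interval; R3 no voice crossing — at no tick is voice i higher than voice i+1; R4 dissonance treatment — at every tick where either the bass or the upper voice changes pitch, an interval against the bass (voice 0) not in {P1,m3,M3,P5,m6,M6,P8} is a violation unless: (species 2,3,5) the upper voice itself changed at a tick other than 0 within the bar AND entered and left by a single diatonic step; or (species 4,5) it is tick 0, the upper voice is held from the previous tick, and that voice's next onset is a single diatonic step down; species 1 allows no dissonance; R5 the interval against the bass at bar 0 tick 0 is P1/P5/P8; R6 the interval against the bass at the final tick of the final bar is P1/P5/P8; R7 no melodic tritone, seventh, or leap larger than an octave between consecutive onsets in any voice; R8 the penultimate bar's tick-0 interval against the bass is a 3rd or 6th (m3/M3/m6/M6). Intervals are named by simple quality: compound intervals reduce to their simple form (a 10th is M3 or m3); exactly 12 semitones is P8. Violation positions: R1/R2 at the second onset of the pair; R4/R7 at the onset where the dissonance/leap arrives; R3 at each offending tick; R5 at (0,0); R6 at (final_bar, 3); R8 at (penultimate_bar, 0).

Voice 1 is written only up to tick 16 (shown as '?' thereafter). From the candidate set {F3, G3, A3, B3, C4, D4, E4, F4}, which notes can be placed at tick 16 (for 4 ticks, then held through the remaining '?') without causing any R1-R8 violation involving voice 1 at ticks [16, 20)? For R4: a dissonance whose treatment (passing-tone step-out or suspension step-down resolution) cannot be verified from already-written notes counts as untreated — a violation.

F3: violates R2,R7
G3: violates R4
A3: legal
B3: violates R4
C4: violates R2
D4: legal
E4: violates R4
F4: violates R7

{A3, D4}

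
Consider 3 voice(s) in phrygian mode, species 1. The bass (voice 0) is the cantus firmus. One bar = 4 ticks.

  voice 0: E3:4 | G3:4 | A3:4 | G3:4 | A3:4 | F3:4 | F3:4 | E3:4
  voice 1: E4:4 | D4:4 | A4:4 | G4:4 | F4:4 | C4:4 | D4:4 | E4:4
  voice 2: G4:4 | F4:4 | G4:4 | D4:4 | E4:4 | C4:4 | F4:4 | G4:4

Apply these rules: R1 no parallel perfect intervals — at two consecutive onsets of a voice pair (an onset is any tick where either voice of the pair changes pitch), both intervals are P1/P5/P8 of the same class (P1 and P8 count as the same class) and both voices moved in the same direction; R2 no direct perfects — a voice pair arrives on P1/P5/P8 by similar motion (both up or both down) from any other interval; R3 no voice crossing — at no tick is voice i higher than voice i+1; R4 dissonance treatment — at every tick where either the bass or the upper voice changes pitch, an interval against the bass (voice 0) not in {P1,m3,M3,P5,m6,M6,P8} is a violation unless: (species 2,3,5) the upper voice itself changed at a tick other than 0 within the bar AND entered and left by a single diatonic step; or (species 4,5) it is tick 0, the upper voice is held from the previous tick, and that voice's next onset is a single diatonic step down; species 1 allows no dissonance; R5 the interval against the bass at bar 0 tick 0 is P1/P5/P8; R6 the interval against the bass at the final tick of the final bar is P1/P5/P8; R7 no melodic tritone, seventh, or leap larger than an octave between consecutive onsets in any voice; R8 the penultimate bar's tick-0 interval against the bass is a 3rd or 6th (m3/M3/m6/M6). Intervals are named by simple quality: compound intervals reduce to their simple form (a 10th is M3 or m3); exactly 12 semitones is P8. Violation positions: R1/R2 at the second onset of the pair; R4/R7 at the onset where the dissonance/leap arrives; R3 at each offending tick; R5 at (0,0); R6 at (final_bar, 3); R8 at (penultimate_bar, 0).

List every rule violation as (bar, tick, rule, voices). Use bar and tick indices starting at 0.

bar 0: v0=E3 v1=E4 v2=G4 downbeat m3
bar 1: v0=G3 v1=D4 v2=F4 downbeat m7
bar 2: v0=A3 v1=A4 v2=G4 downbeat m7
bar 3: v0=G3 v1=G4 v2=D4 downbeat P5
bar 4: v0=A3 v1=F4 v2=E4 downbeat P5
bar 5: v0=F3 v1=C4 v2=C4 downbeat P5
bar 6: v0=F3 v1=D4 v2=F4 downbeat P8
bar 7: v0=E3 v1=E4 v2=G4 downbeat m3
  -> R5 @ bar 0 tick 0 v(0, 2): opens on m3
  -> R4 @ bar 1 tick 0 v(0, 2): G3/F4 m7 untreated
  -> R2 @ bar 2 tick 0 v(0, 1): G3/D4 P5 -> A3/A4 P8 similar
  -> R3 @ bar 2 tick 0 v(1, 2): A4 above G4
  -> R4 @ bar 2 tick 0 v(0, 2): A3/G4 m7 untreated
  -> R3 @ bar 2 tick 1 v(1, 2): A4 above G4
  -> R3 @ bar 2 tick 2 v(1, 2): A4 above G4
  -> R3 @ bar 2 tick 3 v(1, 2): A4 above G4
  -> R1 @ bar 3 tick 0 v(0, 1): A3/A4 P8 -> G3/G4 P8 similar
  -> R2 @ bar 3 tick 0 v(0, 2): A3/G4 m7 -> G3/D4 P5 similar
  -> R3 @ bar 3 tick 0 v(1, 2): G4 above D4
  -> R3 @ bar 3 tick 1 v(1, 2): G4 above D4
  -> R3 @ bar 3 tick 2 v(1, 2): G4 above D4
  -> R3 @ bar 3 tick 3 v(1, 2): G4 above D4
  -> R1 @ bar 4 tick 0 v(0, 2): G3/D4 P5 -> A3/E4 P5 similar
  -> R3 @ bar 4 tick 0 v(1, 2): F4 above E4
  -> R3 @ bar 4 tick 1 v(1, 2): F4 above E4
  -> R3 @ bar 4 tick 2 v(1, 2): F4 above E4
  -> R3 @ bar 4 tick 3 v(1, 2): F4 above E4
  -> R1 @ bar 5 tick 0 v(0, 2): A3/E4 P5 -> F3/C4 P5 similar
  -> R2 @ bar 5 tick 0 v(0, 1): A3/F4 m6 -> F3/C4 P5 similar
  -> R2 @ bar 5 tick 0 v(1, 2): F4/E4 m2 -> C4/C4 P1 similar
  -> R8 @ bar 6 tick 0 v(0, 2): penult P8 not 3rd/6th
  -> R6 @ bar 7 tick 3 v(0, 2): closes on m3

(0, 0, R5, (0, 2))
(1, 0, R4, (0, 2))
(2, 0, R2, (0, 1))
(2, 0, R3, (1, 2))
(2, 0, R4, (0, 2))
(2, 1, R3, (1, 2))
(2, 2, R3, (1, 2))
(2, 3, R3, (1, 2))
(3, 0, R1, (0, 1))
(3, 0, R2, (0, 2))
(3, 0, R3, (1, 2))
(3, 1, R3, (1, 2))
(3, 2, R3, (1, 2))
(3, 3, R3, (1, 2))
(4, 0, R1, (0, 2))
(4, 0, R3, (1, 2))
(4, 1, R3, (1, 2))
(4, 2, R3, (1, 2))
(4, 3, R3, (1, 2))
(5, 0, R1, (0, 2))
(5, 0, R2, (0, 1))
(5, 0, R2, (1, 2))
(6, 0, R8, (0, 2))
(7, 3, R6, (0, 2))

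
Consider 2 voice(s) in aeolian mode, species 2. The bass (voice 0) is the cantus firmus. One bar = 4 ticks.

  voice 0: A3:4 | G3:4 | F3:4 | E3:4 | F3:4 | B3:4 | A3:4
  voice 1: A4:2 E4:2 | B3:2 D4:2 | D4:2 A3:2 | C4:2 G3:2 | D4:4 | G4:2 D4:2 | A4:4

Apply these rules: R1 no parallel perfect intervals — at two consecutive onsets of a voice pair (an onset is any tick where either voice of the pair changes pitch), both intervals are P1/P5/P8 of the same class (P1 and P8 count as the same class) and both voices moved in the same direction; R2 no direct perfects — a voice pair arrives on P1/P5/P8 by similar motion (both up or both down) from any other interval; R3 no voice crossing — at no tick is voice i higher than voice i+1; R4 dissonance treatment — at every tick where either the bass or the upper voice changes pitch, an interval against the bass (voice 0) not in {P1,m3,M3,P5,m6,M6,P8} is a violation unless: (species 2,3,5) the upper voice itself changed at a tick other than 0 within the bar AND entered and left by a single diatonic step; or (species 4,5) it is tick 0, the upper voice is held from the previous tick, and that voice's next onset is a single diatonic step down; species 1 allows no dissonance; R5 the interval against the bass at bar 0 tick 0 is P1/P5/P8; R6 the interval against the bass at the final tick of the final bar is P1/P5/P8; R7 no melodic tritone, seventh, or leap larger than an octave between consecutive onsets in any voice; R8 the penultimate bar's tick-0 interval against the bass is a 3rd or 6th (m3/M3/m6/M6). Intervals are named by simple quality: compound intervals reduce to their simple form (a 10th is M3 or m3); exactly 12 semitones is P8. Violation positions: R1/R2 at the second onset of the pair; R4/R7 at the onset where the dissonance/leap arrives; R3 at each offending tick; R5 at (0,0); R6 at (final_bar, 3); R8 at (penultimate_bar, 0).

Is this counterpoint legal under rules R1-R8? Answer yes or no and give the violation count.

bar 0: v0=A3 v1=A4 (P8)
bar 1: v0=G3 v1=B3 (M3)
bar 2: v0=F3 v1=D4 (M6)
bar 3: v0=E3 v1=C4 (m6)
bar 4: v0=F3 v1=D4 (M6)
bar 5: v0=B3 v1=G4 (m6)
bar 6: v0=A3 v1=A4 (P8)
  R7 @ bar5.0: F3->B3 leap 6st

No (1 violations)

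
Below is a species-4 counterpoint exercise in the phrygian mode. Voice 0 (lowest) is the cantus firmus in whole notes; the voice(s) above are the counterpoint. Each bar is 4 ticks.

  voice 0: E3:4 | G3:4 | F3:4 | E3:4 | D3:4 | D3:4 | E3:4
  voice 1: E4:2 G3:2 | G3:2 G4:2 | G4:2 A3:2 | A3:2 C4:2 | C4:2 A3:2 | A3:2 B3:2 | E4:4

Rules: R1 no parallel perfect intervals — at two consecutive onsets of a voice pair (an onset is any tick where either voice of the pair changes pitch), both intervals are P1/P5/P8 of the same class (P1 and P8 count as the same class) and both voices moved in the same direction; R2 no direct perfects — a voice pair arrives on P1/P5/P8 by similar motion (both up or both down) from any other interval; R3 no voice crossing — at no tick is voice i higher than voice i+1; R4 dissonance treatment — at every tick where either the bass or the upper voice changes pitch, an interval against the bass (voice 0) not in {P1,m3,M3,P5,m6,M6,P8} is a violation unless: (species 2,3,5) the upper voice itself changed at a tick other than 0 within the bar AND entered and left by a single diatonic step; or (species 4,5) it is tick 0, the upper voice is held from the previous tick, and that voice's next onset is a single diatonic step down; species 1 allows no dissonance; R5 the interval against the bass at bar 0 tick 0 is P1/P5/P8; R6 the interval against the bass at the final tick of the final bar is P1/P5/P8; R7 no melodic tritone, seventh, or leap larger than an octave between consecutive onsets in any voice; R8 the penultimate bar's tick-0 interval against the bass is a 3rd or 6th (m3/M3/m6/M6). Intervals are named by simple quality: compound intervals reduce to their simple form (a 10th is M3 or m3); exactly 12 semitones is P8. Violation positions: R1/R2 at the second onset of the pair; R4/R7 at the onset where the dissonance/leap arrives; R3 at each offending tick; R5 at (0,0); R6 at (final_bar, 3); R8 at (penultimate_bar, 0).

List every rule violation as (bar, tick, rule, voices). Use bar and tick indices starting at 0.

bar 0: v0=E3 v1=E4 downbeat P8
bar 1: v0=G3 v1=G3 downbeat P1
bar 2: v0=F3 v1=G4 downbeat M2
bar 3: v0=E3 v1=A3 downbeat P4
bar 4: v0=D3 v1=C4 downbeat m7
bar 5: v0=D3 v1=A3 downbeat P5
bar 6: v0=E3 v1=E4 downbeat P8
  -> R4 @ bar 2 tick 0 v(0, 1): F3/G4 M2 untreated
  -> R7 @ bar 2 tick 2 v(1,): G4->A3 leap 10st
  -> R4 @ bar 3 tick 0 v(0, 1): E3/A3 P4 untreated
  -> R4 @ bar 4 tick 0 v(0, 1): D3/C4 m7 untreated
  -> R8 @ bar 5 tick 0 v(0, 1): penult P5 not 3rd/6th
  -> R2 @ bar 6 tick 0 v(0, 1): D3/B3 M6 -> E3/E4 P8 similar

(2, 0, R4, (0, 1))
(2, 2, R7, (1,))
(3, 0, R4, (0, 1))
(4, 0, R4, (0, 1))
(5, 0, R8, (0, 1))
(6, 0, R2, (0, 1))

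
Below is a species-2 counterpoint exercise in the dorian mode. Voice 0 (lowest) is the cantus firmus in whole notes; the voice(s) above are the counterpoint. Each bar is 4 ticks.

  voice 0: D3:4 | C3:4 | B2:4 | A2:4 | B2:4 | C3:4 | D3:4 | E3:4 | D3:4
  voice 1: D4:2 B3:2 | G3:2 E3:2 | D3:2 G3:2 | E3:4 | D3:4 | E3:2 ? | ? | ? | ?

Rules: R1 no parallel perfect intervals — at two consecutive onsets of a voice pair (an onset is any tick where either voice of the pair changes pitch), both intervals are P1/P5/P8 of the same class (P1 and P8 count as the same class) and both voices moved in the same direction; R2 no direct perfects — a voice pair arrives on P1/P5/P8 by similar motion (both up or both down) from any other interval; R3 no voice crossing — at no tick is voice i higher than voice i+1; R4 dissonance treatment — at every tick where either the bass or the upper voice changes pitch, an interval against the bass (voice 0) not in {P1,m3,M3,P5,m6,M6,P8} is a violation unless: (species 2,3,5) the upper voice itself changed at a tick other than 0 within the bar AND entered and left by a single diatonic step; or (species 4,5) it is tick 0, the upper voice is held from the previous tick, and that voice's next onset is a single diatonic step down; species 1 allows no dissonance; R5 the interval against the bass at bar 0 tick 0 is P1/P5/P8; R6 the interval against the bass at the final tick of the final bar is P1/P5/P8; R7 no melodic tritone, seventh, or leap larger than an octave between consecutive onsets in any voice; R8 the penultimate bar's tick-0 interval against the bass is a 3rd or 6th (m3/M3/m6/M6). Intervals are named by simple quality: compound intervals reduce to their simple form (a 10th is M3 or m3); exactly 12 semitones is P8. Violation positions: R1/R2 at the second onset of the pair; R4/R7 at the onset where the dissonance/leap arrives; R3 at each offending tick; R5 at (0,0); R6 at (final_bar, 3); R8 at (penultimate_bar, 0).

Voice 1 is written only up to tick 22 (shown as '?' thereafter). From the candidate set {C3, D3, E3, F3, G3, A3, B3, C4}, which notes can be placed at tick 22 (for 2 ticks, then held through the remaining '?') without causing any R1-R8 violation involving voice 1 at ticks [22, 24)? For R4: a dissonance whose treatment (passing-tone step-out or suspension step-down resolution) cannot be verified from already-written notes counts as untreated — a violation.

C3: legal
D3: violates R4
E3: legal
F3: violates R4
G3: legal
A3: legal
B3: violates R4
C4: legal

{A3, C3, C4, E3, G3}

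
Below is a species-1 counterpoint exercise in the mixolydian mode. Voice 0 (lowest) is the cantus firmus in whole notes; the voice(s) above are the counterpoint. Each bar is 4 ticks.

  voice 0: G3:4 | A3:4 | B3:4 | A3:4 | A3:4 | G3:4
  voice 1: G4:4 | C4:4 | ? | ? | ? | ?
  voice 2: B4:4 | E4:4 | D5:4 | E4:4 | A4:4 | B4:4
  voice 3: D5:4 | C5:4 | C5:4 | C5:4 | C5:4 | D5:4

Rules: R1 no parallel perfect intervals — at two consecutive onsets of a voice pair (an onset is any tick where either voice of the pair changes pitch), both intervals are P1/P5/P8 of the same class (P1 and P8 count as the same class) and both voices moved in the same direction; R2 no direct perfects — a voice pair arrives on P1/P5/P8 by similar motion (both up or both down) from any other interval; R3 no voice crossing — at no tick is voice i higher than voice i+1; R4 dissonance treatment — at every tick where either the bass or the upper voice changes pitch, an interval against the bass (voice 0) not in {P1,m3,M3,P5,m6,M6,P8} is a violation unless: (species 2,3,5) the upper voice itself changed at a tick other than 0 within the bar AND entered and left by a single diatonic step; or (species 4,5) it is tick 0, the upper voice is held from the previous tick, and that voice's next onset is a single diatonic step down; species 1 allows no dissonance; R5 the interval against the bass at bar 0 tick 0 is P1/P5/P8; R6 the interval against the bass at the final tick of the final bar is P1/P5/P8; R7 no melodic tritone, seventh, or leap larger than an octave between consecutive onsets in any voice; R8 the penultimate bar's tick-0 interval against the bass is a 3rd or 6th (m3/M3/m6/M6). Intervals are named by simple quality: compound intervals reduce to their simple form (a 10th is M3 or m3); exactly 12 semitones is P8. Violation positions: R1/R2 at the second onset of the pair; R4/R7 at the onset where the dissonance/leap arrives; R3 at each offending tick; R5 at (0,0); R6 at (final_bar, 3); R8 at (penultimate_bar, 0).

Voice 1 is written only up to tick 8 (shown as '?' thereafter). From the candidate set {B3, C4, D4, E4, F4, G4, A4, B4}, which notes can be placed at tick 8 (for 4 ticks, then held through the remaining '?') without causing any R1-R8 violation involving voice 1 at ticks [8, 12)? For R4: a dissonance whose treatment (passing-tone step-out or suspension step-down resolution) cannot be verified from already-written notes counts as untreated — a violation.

B3: legal
C4: violates R4
D4: violates R2
E4: violates R4
F4: violates R4
G4: violates R2
A4: violates R4
B4: violates R2,R7

{B3}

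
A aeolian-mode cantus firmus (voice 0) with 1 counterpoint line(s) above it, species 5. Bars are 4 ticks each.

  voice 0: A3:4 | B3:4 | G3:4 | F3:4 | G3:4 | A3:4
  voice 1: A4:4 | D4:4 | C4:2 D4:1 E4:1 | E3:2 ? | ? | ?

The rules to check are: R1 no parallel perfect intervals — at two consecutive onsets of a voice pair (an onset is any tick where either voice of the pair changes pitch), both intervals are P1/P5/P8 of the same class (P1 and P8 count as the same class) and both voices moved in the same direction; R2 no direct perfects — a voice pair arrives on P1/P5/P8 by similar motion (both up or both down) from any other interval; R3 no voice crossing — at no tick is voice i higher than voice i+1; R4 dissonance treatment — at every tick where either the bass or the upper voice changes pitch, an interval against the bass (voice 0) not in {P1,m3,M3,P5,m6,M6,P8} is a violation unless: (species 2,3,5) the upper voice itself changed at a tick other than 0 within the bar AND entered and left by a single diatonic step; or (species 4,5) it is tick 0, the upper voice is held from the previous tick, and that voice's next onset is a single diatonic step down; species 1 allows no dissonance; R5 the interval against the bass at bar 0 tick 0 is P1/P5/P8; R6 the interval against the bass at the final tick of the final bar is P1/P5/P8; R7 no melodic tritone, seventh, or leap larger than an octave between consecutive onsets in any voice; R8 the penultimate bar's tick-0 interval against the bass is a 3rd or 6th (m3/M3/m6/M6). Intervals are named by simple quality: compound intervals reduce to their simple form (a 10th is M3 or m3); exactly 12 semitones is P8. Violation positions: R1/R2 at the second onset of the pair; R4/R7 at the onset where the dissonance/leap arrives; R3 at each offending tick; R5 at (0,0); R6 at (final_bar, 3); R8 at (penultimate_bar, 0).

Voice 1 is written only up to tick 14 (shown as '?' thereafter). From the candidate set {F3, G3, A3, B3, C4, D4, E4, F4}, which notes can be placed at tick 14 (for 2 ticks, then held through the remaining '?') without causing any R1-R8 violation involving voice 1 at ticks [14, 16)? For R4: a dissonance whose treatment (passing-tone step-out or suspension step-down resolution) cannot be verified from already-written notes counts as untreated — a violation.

F3: legal
G3: violates R4
A3: legal
B3: violates R4
C4: legal
D4: violates R7
E4: violates R4
F4: violates R7

{A3, C4, F3}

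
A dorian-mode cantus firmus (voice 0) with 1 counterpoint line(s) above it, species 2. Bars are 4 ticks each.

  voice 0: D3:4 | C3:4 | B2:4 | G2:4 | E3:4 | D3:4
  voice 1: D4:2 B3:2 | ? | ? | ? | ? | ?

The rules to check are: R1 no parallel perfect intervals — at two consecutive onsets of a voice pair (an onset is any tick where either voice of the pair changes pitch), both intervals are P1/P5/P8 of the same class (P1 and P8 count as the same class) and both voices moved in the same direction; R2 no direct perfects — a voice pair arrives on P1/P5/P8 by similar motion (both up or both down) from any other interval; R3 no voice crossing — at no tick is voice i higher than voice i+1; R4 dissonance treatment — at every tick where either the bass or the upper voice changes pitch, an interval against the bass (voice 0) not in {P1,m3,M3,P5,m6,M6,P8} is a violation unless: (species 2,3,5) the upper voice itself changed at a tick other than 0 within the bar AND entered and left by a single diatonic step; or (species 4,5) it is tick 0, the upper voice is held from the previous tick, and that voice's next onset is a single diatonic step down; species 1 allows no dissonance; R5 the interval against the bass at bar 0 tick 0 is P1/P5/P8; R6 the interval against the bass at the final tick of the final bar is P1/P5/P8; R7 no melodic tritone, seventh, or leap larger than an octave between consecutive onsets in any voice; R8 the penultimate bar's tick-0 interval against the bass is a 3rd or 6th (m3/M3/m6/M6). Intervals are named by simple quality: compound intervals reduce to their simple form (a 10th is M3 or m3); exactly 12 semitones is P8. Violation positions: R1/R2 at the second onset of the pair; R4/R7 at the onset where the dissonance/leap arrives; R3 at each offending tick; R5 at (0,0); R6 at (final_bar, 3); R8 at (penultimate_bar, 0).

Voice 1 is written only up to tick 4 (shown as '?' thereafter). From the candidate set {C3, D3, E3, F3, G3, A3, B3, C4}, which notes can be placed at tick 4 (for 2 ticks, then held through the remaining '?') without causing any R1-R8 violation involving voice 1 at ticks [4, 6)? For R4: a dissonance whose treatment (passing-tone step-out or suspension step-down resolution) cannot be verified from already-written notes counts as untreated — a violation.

{A3, C4, E3}

C3: violates R2,R7
D3: violates R4
E3: legal
F3: violates R4,R7
G3: violates R2
A3: legal
B3: violates R4
C4: legal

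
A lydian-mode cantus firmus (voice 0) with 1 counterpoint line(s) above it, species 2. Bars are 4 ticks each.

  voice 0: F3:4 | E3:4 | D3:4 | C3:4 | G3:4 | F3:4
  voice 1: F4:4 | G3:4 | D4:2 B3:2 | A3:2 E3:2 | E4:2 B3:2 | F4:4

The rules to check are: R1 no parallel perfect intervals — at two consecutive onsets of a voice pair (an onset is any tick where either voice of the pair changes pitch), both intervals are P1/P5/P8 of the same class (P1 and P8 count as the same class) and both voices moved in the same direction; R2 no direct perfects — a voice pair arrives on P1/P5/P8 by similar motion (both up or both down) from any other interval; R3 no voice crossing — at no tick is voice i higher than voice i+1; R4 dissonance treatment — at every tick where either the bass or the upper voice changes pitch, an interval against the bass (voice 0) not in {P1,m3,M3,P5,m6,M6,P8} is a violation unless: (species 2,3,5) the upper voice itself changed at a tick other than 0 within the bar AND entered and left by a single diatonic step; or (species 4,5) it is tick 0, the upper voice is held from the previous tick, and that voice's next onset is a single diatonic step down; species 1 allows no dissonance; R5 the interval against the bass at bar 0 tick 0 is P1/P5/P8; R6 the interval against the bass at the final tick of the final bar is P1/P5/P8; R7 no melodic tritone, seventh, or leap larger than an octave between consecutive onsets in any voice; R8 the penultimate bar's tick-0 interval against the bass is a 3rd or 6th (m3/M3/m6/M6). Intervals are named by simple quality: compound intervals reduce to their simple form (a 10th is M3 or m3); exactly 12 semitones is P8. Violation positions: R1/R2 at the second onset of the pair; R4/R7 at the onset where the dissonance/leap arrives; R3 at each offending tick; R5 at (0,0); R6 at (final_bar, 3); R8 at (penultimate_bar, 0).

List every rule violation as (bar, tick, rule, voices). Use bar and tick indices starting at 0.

bar 0: v0=F3 v1=F4 downbeat P8
bar 1: v0=E3 v1=G3 downbeat m3
bar 2: v0=D3 v1=D4 downbeat P8
bar 3: v0=C3 v1=A3 downbeat M6
bar 4: v0=G3 v1=E4 downbeat M6
bar 5: v0=F3 v1=F4 downbeat P8
  -> R7 @ bar 1 tick 0 v(1,): F4->G3 leap 10st
  -> R7 @ bar 5 tick 0 v(1,): B3->F4 leap 6st

(1, 0, R7, (1,))
(5, 0, R7, (1,))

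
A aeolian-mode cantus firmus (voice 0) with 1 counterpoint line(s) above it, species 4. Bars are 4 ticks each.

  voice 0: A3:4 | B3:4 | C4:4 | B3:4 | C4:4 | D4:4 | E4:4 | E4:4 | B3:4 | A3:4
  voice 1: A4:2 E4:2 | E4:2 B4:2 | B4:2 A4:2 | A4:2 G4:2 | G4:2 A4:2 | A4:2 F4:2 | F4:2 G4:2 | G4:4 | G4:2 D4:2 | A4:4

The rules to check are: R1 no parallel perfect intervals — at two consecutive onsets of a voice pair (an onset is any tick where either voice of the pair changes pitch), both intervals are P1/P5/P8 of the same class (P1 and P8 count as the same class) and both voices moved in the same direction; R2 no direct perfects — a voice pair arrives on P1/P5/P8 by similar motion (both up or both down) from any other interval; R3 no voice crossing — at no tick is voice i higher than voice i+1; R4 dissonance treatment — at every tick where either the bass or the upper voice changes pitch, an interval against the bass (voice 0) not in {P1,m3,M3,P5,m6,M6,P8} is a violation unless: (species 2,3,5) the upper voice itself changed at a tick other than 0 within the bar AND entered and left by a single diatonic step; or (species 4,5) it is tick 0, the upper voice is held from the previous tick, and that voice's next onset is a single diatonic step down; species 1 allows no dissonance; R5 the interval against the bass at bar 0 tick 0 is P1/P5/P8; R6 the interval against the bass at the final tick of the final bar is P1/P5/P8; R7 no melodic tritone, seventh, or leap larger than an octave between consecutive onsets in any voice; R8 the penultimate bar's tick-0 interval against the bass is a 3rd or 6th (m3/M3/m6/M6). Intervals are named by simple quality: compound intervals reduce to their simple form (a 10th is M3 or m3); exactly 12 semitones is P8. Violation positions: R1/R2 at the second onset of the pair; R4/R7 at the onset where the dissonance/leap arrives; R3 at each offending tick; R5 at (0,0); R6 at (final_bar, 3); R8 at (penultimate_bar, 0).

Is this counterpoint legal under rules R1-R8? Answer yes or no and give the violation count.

bar 0: v0=A3 v1=A4 (P8)
bar 1: v0=B3 v1=E4 (P4)
bar 2: v0=C4 v1=B4 (M7)
bar 3: v0=B3 v1=A4 (m7)
bar 4: v0=C4 v1=G4 (P5)
bar 5: v0=D4 v1=A4 (P5)
bar 6: v0=E4 v1=F4 (m2)
bar 7: v0=E4 v1=G4 (m3)
bar 8: v0=B3 v1=G4 (m6)
bar 9: v0=A3 v1=A4 (P8)
  R4 @ bar1.0: B3/E4 P4 untreated
  R4 @ bar6.0: E4/F4 m2 untreated

No (2 violations)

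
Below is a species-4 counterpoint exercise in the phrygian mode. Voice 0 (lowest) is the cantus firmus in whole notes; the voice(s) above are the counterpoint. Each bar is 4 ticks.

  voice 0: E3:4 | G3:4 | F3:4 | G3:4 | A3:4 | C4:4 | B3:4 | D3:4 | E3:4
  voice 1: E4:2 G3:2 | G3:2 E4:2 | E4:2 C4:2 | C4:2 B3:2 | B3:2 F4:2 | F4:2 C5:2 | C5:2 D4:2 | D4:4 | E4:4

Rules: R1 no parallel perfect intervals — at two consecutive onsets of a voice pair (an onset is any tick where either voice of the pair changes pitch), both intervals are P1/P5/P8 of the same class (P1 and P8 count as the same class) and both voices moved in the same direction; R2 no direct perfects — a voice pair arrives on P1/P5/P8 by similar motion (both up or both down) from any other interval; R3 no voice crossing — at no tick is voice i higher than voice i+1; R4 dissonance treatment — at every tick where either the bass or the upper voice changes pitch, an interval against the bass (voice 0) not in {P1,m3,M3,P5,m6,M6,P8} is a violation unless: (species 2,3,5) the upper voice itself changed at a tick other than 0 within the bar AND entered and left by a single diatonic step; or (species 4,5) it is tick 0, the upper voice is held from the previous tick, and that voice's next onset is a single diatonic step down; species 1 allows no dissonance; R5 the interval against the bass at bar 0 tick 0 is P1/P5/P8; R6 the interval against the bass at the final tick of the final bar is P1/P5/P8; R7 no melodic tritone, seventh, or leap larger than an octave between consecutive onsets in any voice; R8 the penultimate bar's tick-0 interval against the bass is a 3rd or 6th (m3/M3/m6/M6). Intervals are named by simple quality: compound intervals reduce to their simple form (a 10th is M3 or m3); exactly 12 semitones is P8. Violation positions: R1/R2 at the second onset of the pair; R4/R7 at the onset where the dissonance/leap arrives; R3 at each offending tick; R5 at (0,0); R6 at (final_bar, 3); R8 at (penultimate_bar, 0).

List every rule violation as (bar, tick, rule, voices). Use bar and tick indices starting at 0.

bar 0: v0=E3 v1=E4 downbeat P8
bar 1: v0=G3 v1=G3 downbeat P1
bar 2: v0=F3 v1=E4 downbeat M7
bar 3: v0=G3 v1=C4 downbeat P4
bar 4: v0=A3 v1=B3 downbeat M2
bar 5: v0=C4 v1=F4 downbeat P4
bar 6: v0=B3 v1=C5 downbeat m2
bar 7: v0=D3 v1=D4 downbeat P8
bar 8: v0=E3 v1=E4 downbeat P8
  -> R4 @ bar 2 tick 0 v(0, 1): F3/E4 M7 untreated
  -> R4 @ bar 4 tick 0 v(0, 1): A3/B3 M2 untreated
  -> R7 @ bar 4 tick 2 v(1,): B3->F4 leap 6st
  -> R4 @ bar 5 tick 0 v(0, 1): C4/F4 P4 untreated
  -> R4 @ bar 6 tick 0 v(0, 1): B3/C5 m2 untreated
  -> R7 @ bar 6 tick 2 v(1,): C5->D4 leap 10st
  -> R8 @ bar 7 tick 0 v(0, 1): penult P8 not 3rd/6th
  -> R1 @ bar 8 tick 0 v(0, 1): D3/D4 P8 -> E3/E4 P8 similar

(2, 0, R4, (0, 1))
(4, 0, R4, (0, 1))
(4, 2, R7, (1,))
(5, 0, R4, (0, 1))
(6, 0, R4, (0, 1))
(6, 2, R7, (1,))
(7, 0, R8, (0, 1))
(8, 0, R1, (0, 1))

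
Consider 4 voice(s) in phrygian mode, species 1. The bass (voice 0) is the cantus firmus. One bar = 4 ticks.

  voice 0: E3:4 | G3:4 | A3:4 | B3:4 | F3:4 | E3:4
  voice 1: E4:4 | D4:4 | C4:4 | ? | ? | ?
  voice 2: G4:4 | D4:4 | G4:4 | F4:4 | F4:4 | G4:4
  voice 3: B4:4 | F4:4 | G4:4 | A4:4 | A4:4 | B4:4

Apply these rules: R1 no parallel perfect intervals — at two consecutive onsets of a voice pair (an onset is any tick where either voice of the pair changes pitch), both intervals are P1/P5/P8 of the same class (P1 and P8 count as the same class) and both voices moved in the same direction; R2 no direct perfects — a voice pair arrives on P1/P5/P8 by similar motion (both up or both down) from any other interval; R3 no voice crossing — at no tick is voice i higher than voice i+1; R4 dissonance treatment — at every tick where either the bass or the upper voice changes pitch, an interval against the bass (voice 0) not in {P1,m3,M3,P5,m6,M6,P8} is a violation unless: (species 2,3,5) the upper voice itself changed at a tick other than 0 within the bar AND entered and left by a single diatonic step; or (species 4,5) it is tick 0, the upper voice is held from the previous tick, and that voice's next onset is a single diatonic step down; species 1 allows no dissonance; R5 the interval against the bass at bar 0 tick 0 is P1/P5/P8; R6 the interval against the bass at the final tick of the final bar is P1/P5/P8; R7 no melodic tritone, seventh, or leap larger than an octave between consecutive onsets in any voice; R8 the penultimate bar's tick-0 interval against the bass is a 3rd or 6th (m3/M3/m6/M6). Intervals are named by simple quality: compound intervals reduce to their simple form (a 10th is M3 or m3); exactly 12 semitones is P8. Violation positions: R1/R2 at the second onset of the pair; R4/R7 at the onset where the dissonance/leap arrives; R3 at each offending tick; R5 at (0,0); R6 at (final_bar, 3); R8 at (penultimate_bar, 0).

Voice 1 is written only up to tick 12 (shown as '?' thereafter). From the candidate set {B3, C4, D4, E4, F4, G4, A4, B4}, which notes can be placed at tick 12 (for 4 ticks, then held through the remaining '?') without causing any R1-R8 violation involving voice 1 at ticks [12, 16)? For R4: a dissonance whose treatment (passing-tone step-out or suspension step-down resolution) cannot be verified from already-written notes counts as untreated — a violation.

{B3}

B3: legal
C4: violates R4
D4: violates R1
E4: violates R4
F4: violates R4
G4: violates R3
A4: violates R2,R3,R4
B4: violates R2,R3,R7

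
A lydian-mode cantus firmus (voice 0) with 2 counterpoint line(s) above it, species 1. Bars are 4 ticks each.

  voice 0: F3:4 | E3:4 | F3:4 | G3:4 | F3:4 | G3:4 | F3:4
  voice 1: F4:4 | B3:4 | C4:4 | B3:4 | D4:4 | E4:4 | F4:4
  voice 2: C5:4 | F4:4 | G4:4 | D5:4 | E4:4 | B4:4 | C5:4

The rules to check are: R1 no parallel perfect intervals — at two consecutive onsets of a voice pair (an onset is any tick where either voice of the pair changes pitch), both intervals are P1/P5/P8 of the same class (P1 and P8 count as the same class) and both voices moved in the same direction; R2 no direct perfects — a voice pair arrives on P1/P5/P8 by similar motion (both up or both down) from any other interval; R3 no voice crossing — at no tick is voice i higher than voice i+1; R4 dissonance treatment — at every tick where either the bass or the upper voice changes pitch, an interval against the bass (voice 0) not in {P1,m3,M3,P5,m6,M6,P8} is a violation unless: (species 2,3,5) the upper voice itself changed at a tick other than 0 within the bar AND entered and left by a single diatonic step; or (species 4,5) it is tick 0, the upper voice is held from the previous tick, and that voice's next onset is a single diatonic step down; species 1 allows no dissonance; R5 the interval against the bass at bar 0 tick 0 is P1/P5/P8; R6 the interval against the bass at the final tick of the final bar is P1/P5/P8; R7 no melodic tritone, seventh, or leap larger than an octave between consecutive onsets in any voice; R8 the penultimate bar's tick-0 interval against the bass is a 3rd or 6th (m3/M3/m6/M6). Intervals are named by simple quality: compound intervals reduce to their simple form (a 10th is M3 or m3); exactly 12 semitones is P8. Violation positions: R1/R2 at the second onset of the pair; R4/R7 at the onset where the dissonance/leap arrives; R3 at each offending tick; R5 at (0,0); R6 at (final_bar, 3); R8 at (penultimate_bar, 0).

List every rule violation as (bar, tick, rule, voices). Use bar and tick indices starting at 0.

bar 0: v0=F3 v1=F4 v2=C5 downbeat P5
bar 1: v0=E3 v1=B3 v2=F4 downbeat m2
bar 2: v0=F3 v1=C4 v2=G4 downbeat M2
bar 3: v0=G3 v1=B3 v2=D5 downbeat P5
bar 4: v0=F3 v1=D4 v2=E4 downbeat M7
bar 5: v0=G3 v1=E4 v2=B4 downbeat M3
bar 6: v0=F3 v1=F4 v2=C5 downbeat P5
  -> R2 @ bar 1 tick 0 v(0, 1): F3/F4 P8 -> E3/B3 P5 similar
  -> R4 @ bar 1 tick 0 v(0, 2): E3/F4 m2 untreated
  -> R7 @ bar 1 tick 0 v(1,): F4->B3 leap 6st
  -> R1 @ bar 2 tick 0 v(0, 1): E3/B3 P5 -> F3/C4 P5 similar
  -> R2 @ bar 2 tick 0 v(1, 2): B3/F4 TT -> C4/G4 P5 similar
  -> R4 @ bar 2 tick 0 v(0, 2): F3/G4 M2 untreated
  -> R2 @ bar 3 tick 0 v(0, 2): F3/G4 M2 -> G3/D5 P5 similar
  -> R4 @ bar 4 tick 0 v(0, 2): F3/E4 M7 untreated
  -> R7 @ bar 4 tick 0 v(2,): D5->E4 leap 10st
  -> R2 @ bar 5 tick 0 v(1, 2): D4/E4 M2 -> E4/B4 P5 similar
  -> R1 @ bar 6 tick 0 v(1, 2): E4/B4 P5 -> F4/C5 P5 similar

(1, 0, R2, (0, 1))
(1, 0, R4, (0, 2))
(1, 0, R7, (1,))
(2, 0, R1, (0, 1))
(2, 0, R2, (1, 2))
(2, 0, R4, (0, 2))
(3, 0, R2, (0, 2))
(4, 0, R4, (0, 2))
(4, 0, R7, (2,))
(5, 0, R2, (1, 2))
(6, 0, R1, (1, 2))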